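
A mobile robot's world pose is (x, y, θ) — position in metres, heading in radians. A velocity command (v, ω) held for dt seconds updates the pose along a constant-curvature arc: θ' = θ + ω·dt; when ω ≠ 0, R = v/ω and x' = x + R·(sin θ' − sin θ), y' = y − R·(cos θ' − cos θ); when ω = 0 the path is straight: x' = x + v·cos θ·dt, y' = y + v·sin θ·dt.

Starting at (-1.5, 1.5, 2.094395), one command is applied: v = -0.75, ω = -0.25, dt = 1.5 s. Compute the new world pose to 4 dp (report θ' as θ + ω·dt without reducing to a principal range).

(-1.1311, 0.4442, 1.7194)

θ' = 2.0944 + -0.25·1.5 = 1.7194
R = v/ω = -0.75/-0.25 = 3.0000
x' = -1.5 + 3.0000·(sin 1.7194 − sin 2.0944) = -1.1311
y' = 1.5 − 3.0000·(cos 1.7194 − cos 2.0944) = 0.4442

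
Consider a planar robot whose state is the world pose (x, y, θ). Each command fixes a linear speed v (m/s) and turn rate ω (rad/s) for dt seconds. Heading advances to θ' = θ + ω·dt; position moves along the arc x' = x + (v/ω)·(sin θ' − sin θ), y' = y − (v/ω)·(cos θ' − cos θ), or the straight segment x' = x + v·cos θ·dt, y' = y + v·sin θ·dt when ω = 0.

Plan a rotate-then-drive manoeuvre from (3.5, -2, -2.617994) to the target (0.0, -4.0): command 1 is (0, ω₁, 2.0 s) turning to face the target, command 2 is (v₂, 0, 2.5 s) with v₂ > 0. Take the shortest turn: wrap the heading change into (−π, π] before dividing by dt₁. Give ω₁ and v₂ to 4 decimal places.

heading to target = atan2(-4−-2, 0−3.5) = -2.6224
Δθ = wrap(-2.6224 − -2.6180) = -0.0045; ω₁ = Δθ/dt₁ = -0.0022
distance = √((0−3.5)² + (-4−-2)²) = 4.0311; v₂ = distance/dt₂ = 1.6125

ω₁ = -0.0022, v₂ = 1.6125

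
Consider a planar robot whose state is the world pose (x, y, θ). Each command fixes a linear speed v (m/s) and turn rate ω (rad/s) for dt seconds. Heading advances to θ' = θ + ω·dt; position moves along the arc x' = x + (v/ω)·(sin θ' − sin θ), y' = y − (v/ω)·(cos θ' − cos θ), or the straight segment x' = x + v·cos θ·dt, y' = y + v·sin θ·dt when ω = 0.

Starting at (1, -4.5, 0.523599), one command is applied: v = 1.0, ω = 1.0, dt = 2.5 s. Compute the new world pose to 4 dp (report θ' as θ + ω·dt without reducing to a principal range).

θ' = 0.5236 + 1.0·2.5 = 3.0236
R = v/ω = 1.0/1.0 = 1.0000
x' = 1 + 1.0000·(sin 3.0236 − sin 0.5236) = 0.6177
y' = -4.5 − 1.0000·(cos 3.0236 − cos 0.5236) = -2.6409

(0.6177, -2.6409, 3.0236)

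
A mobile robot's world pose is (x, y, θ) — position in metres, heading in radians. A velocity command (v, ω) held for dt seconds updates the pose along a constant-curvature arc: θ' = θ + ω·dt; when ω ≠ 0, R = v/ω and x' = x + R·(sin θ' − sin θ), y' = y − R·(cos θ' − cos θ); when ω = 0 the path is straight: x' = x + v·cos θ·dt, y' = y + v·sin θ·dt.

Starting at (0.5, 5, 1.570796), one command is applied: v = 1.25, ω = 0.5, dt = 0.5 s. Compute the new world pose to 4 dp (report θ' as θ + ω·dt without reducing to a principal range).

θ' = 1.5708 + 0.5·0.5 = 1.8208
R = v/ω = 1.25/0.5 = 2.5000
x' = 0.5 + 2.5000·(sin 1.8208 − sin 1.5708) = 0.4223
y' = 5 − 2.5000·(cos 1.8208 − cos 1.5708) = 5.6185

(0.4223, 5.6185, 1.8208)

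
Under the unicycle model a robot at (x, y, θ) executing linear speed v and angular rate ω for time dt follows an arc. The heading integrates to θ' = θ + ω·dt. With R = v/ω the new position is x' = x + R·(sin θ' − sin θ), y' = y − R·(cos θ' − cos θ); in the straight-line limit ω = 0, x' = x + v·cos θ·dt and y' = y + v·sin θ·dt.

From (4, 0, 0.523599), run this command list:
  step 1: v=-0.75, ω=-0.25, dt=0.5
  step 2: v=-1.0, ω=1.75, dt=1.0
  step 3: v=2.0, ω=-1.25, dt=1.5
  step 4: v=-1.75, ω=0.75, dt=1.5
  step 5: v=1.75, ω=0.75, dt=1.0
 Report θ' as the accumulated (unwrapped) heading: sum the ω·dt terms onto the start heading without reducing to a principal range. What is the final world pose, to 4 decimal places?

step 1: θ'=0.3986 (R=3.0000) → pose (3.6644, -0.1667, 0.3986)
step 2: θ'=2.1486 (R=-0.5714) → pose (3.4075, -1.0055, 2.1486)
step 3: θ'=0.2736 (R=-1.6000) → pose (4.3155, 1.4089, 0.2736)
step 4: θ'=1.3986 (R=-2.3333) → pose (2.6471, -0.4378, 1.3986)
step 5: θ'=2.1486 (R=2.3333) → pose (2.3028, 1.2364, 2.1486)

(2.3028, 1.2364, 2.1486)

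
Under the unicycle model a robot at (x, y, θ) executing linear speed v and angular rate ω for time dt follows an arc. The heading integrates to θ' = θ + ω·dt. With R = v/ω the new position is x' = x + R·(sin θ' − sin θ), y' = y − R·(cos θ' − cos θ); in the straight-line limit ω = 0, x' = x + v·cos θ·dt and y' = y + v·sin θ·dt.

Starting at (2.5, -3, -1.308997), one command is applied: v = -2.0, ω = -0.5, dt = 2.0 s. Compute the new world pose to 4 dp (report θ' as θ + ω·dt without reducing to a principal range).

(3.4050, 0.7271, -2.3090)

θ' = -1.3090 + -0.5·2.0 = -2.3090
R = v/ω = -2.0/-0.5 = 4.0000
x' = 2.5 + 4.0000·(sin -2.3090 − sin -1.3090) = 3.4050
y' = -3 − 4.0000·(cos -2.3090 − cos -1.3090) = 0.7271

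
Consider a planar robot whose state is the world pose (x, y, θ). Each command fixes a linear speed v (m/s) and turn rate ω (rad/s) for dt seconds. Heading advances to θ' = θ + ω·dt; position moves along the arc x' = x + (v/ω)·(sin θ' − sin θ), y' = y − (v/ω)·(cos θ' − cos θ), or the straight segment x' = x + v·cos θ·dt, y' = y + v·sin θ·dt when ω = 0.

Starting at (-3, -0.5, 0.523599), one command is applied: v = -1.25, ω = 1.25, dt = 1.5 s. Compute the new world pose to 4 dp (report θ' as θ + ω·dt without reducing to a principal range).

θ' = 0.5236 + 1.25·1.5 = 2.3986
R = v/ω = -1.25/1.25 = -1.0000
x' = -3 + -1.0000·(sin 2.3986 − sin 0.5236) = -3.1765
y' = -0.5 − -1.0000·(cos 2.3986 − cos 0.5236) = -2.1025

(-3.1765, -2.1025, 2.3986)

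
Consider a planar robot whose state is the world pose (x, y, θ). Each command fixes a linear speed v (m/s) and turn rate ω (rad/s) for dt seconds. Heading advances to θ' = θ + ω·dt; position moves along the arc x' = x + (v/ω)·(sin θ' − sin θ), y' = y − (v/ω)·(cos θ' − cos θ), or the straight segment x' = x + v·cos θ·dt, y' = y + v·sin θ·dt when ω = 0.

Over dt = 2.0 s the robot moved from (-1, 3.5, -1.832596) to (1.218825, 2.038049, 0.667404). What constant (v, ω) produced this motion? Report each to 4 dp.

v = 1.7500, ω = 1.2500

Δθ = 0.667404 − -1.832596 = 2.500000
ω = Δθ/dt = 2.500000/2.0 = 1.2500
R = Δx/(sin θ' − sin θ) = 1.4000
v = R·ω = 1.4000·1.2500 = 1.7500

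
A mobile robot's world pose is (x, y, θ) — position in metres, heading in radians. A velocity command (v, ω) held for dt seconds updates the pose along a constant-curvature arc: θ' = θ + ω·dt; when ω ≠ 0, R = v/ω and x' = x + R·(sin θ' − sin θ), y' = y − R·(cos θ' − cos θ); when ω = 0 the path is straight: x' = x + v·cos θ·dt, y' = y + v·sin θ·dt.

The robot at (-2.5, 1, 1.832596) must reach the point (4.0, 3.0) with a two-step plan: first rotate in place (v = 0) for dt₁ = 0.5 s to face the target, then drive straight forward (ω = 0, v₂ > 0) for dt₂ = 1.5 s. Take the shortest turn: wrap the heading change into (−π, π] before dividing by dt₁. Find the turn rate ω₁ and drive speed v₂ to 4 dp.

ω₁ = -3.0682, v₂ = 4.5338

heading to target = atan2(3−1, 4−-2.5) = 0.2985
Δθ = wrap(0.2985 − 1.8326) = -1.5341; ω₁ = Δθ/dt₁ = -3.0682
distance = √((4−-2.5)² + (3−1)²) = 6.8007; v₂ = distance/dt₂ = 4.5338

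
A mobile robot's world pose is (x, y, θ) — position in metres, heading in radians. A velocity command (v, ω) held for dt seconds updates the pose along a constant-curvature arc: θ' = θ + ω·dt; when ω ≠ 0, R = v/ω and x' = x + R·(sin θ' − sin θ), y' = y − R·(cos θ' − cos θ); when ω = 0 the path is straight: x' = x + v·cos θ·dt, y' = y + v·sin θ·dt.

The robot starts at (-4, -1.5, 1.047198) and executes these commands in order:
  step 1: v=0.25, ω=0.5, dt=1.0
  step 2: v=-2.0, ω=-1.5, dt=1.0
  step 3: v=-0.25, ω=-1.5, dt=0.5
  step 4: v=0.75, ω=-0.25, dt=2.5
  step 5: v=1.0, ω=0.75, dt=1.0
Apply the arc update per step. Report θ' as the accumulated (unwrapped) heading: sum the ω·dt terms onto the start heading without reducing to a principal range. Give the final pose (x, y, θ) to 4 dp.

step 1: θ'=1.5472 (R=0.5000) → pose (-3.9332, -1.2618, 1.5472)
step 2: θ'=0.0472 (R=1.3333) → pose (-5.2032, -2.5622, 0.0472)
step 3: θ'=-0.7028 (R=0.1667) → pose (-5.3188, -2.5229, -0.7028)
step 4: θ'=-1.3278 (R=-3.0000) → pose (-4.3460, -4.0901, -1.3278)
step 5: θ'=-0.5778 (R=1.3333) → pose (-3.7801, -4.8862, -0.5778)

(-3.7801, -4.8862, -0.5778)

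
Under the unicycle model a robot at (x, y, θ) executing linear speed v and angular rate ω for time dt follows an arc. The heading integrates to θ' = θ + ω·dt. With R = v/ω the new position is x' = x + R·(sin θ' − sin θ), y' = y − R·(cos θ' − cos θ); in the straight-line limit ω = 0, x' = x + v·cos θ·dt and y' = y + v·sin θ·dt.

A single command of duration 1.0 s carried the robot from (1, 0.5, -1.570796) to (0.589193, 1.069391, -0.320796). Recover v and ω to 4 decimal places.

v = -0.7500, ω = 1.2500

Δθ = -0.320796 − -1.570796 = 1.250000
ω = Δθ/dt = 1.250000/1.0 = 1.2500
R = −Δy/(cos θ' − cos θ) = -0.6000
v = R·ω = -0.6000·1.2500 = -0.7500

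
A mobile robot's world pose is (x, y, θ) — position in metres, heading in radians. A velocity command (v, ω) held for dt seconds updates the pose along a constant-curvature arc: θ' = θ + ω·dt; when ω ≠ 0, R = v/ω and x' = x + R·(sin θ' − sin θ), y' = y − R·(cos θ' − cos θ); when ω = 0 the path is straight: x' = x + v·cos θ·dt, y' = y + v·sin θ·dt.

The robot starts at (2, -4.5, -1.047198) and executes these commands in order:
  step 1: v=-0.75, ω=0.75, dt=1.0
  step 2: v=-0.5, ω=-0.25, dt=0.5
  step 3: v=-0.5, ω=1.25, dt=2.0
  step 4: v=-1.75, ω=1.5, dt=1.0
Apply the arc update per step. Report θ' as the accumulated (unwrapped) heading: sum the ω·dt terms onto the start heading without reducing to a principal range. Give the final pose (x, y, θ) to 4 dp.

(2.1922, -5.0059, 3.5778)

step 1: θ'=-0.2972 (R=-1.0000) → pose (1.4268, -4.0438, -0.2972)
step 2: θ'=-0.4222 (R=2.0000) → pose (1.1930, -3.9559, -0.4222)
step 3: θ'=2.0778 (R=-0.4000) → pose (0.6794, -4.5150, 2.0778)
step 4: θ'=3.5778 (R=-1.1667) → pose (2.1922, -5.0059, 3.5778)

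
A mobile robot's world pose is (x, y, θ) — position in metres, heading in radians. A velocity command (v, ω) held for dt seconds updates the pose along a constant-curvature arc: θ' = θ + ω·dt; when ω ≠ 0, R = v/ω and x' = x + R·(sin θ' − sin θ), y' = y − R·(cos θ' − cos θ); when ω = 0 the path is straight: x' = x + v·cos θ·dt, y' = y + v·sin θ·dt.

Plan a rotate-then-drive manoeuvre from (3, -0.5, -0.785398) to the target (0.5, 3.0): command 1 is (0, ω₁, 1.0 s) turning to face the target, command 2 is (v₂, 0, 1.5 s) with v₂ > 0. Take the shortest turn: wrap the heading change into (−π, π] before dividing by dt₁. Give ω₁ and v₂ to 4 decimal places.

heading to target = atan2(3−-0.5, 0.5−3) = 2.1910
Δθ = wrap(2.1910 − -0.7854) = 2.9764; ω₁ = Δθ/dt₁ = 2.9764
distance = √((0.5−3)² + (3−-0.5)²) = 4.3012; v₂ = distance/dt₂ = 2.8674

ω₁ = 2.9764, v₂ = 2.8674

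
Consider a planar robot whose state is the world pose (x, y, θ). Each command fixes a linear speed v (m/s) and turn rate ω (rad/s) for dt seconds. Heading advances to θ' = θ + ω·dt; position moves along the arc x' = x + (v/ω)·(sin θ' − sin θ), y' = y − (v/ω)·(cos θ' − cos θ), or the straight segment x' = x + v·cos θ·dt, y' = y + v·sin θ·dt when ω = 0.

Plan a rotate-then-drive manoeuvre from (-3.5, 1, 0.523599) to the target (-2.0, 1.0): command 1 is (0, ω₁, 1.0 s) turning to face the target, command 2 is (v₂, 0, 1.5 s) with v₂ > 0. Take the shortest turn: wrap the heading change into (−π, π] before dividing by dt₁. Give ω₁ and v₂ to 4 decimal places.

ω₁ = -0.5236, v₂ = 1.0000

heading to target = atan2(1−1, -2−-3.5) = 0.0000
Δθ = wrap(0.0000 − 0.5236) = -0.5236; ω₁ = Δθ/dt₁ = -0.5236
distance = √((-2−-3.5)² + (1−1)²) = 1.5000; v₂ = distance/dt₂ = 1.0000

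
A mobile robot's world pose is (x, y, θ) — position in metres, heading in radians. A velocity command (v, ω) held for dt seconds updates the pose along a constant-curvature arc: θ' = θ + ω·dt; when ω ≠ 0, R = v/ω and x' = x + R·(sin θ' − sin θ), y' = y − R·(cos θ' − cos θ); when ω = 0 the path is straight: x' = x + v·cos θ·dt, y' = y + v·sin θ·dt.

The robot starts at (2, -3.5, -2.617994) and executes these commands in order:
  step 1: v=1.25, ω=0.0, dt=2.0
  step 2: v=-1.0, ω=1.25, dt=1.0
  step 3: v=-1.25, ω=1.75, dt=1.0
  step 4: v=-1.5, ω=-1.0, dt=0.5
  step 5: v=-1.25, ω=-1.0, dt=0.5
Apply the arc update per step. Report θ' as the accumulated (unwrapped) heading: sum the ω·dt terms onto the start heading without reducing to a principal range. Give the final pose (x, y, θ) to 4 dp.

step 1: θ'=-2.6180 (straight) → pose (-0.1651, -4.7500, -2.6180)
step 2: θ'=-1.3680 (R=-0.8000) → pose (0.2185, -3.8960, -1.3680)
step 3: θ'=0.3820 (R=-0.7143) → pose (-0.7474, -3.3771, 0.3820)
step 4: θ'=-0.1180 (R=1.5000) → pose (-1.4831, -3.4748, -0.1180)
step 5: θ'=-0.6180 (R=1.2500) → pose (-2.0602, -3.2523, -0.6180)

(-2.0602, -3.2523, -0.6180)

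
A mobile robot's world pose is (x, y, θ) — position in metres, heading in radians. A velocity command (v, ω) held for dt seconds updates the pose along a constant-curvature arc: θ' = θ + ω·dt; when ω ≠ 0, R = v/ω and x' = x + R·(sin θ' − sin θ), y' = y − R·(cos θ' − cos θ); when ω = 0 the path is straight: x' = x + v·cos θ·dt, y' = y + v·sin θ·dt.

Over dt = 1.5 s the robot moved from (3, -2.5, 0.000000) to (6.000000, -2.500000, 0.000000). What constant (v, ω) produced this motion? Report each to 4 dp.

Δθ = 0.000000 − 0.000000 = 0.000000
ω = Δθ/dt = 0.000000/1.5 = 0.0000
ω = 0 → v = (Δx·cos θ + Δy·sin θ)/dt = 2.0000

v = 2.0000, ω = 0.0000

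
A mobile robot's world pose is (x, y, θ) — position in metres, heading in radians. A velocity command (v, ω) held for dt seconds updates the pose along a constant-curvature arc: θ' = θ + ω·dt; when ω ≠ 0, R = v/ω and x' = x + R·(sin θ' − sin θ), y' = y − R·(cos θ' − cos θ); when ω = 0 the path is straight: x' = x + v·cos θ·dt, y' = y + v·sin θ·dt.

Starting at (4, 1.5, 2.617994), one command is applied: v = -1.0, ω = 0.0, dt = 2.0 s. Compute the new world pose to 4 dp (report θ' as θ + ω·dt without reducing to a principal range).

(5.7321, 0.5000, 2.6180)

θ' = 2.6180 + 0.0·2.0 = 2.6180
ω = 0 → straight: x' = 4 + -1.0·cos(2.6180)·2.0 = 5.7321
y' = 1.5 + -1.0·sin(2.6180)·2.0 = 0.5000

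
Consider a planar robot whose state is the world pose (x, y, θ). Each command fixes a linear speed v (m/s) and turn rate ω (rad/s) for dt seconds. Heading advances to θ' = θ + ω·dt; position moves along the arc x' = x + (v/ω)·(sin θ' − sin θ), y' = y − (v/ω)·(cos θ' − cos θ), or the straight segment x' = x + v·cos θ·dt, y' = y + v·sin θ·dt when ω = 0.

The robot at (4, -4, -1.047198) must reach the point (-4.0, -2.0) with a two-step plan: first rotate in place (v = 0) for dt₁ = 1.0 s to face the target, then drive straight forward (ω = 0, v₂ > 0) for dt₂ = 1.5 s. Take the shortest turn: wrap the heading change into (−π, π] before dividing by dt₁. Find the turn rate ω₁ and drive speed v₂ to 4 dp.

ω₁ = -2.3394, v₂ = 5.4975

heading to target = atan2(-2−-4, -4−4) = 2.8966
Δθ = wrap(2.8966 − -1.0472) = -2.3394; ω₁ = Δθ/dt₁ = -2.3394
distance = √((-4−4)² + (-2−-4)²) = 8.2462; v₂ = distance/dt₂ = 5.4975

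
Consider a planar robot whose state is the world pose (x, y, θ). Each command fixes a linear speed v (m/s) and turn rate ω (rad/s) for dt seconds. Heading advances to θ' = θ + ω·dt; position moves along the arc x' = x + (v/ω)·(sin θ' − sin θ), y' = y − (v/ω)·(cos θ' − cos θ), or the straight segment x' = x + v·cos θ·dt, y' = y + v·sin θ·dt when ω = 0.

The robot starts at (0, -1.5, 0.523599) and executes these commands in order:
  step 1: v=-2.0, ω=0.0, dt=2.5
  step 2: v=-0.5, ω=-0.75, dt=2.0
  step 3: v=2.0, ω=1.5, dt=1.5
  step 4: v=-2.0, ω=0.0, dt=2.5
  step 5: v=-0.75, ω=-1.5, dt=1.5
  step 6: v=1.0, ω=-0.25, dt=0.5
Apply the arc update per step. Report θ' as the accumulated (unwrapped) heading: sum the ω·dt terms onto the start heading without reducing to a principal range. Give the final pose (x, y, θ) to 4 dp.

step 1: θ'=0.5236 (straight) → pose (-4.3301, -4.0000, 0.5236)
step 2: θ'=-0.9764 (R=0.6667) → pose (-5.2158, -3.7960, -0.9764)
step 3: θ'=1.2736 (R=1.3333) → pose (-2.8363, -3.4398, 1.2736)
step 4: θ'=1.2736 (straight) → pose (-4.3005, -8.2206, 1.2736)
step 5: θ'=-0.9764 (R=0.5000) → pose (-5.1928, -8.3542, -0.9764)
step 6: θ'=-1.1014 (R=-4.0000) → pose (-4.9394, -8.7848, -1.1014)

(-4.9394, -8.7848, -1.1014)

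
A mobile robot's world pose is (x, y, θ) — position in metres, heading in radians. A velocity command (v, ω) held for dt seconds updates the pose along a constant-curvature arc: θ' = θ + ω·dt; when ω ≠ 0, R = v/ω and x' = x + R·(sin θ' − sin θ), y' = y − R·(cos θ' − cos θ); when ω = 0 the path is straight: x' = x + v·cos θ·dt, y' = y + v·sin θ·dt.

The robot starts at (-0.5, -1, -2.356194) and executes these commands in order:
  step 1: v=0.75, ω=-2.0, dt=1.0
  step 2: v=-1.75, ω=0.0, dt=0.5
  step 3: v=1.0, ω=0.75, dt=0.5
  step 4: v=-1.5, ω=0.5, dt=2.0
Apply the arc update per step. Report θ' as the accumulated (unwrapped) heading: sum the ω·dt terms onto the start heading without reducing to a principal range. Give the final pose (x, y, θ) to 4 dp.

(1.6436, -2.2185, -2.9812)

step 1: θ'=-4.3562 (R=-0.3750) → pose (-1.1166, -0.8656, -4.3562)
step 2: θ'=-4.3562 (straight) → pose (-0.8115, -1.6857, -4.3562)
step 3: θ'=-3.9812 (R=1.3333) → pose (-1.0686, -1.2603, -3.9812)
step 4: θ'=-2.9812 (R=-3.0000) → pose (1.6436, -2.2185, -2.9812)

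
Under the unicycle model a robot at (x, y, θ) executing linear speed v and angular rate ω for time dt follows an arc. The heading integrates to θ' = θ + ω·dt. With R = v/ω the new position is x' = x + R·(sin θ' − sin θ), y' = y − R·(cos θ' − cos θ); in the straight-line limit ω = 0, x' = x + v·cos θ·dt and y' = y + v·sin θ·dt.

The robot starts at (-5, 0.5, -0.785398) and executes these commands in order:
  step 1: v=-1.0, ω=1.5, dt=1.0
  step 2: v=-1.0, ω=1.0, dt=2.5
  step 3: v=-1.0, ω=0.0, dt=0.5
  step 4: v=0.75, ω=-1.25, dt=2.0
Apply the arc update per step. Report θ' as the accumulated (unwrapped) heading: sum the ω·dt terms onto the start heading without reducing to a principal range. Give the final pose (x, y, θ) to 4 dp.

step 1: θ'=0.7146 (R=-0.6667) → pose (-5.9083, 0.5322, 0.7146)
step 2: θ'=3.2146 (R=-1.0000) → pose (-5.1800, -1.2205, 3.2146)
step 3: θ'=3.2146 (straight) → pose (-4.6814, -1.1841, 3.2146)
step 4: θ'=0.7146 (R=-0.6000) → pose (-5.1183, -0.1324, 0.7146)

(-5.1183, -0.1324, 0.7146)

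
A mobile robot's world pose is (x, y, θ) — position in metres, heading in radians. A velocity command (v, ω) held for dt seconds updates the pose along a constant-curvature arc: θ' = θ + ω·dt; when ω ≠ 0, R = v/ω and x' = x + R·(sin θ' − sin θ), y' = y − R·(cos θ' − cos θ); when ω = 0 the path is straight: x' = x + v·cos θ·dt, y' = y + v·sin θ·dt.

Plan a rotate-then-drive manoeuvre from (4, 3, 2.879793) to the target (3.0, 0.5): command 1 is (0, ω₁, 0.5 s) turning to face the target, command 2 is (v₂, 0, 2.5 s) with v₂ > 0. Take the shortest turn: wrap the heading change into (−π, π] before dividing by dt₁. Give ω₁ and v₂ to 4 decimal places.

heading to target = atan2(0.5−3, 3−4) = -1.9513
Δθ = wrap(-1.9513 − 2.8798) = 1.4521; ω₁ = Δθ/dt₁ = 2.9042
distance = √((3−4)² + (0.5−3)²) = 2.6926; v₂ = distance/dt₂ = 1.0770

ω₁ = 2.9042, v₂ = 1.0770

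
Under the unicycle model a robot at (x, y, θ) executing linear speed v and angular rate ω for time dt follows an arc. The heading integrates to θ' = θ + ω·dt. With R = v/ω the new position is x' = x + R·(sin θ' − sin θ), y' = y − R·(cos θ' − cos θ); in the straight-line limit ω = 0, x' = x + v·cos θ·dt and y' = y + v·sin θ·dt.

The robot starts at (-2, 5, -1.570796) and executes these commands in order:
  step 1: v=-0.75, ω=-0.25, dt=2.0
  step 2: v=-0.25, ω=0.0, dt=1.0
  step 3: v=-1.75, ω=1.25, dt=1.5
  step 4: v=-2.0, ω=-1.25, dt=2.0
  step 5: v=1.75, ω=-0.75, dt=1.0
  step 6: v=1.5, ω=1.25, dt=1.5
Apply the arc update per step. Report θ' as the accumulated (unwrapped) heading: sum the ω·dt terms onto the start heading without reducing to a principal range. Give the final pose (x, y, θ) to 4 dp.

(-6.1122, 10.4494, -1.5708)

step 1: θ'=-2.0708 (R=3.0000) → pose (-1.6327, 6.4383, -2.0708)
step 2: θ'=-2.0708 (straight) → pose (-1.5129, 6.6577, -2.0708)
step 3: θ'=-0.1958 (R=-1.4000) → pose (-2.4691, 8.7021, -0.1958)
step 4: θ'=-2.6958 (R=1.6000) → pose (-2.8477, 11.7152, -2.6958)
step 5: θ'=-3.4458 (R=-2.3333) → pose (-4.5527, 11.5943, -3.4458)
step 6: θ'=-1.5708 (R=1.2000) → pose (-6.1122, 10.4494, -1.5708)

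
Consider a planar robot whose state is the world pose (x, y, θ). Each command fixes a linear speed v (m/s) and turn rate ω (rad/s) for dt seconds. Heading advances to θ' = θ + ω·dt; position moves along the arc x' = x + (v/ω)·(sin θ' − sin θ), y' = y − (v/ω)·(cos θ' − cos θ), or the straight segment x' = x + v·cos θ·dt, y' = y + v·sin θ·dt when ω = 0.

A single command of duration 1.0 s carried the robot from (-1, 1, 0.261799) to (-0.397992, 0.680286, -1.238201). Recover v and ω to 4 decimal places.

v = 0.7500, ω = -1.5000

Δθ = -1.238201 − 0.261799 = -1.500000
ω = Δθ/dt = -1.500000/1.0 = -1.5000
R = Δx/(sin θ' − sin θ) = -0.5000
v = R·ω = -0.5000·-1.5000 = 0.7500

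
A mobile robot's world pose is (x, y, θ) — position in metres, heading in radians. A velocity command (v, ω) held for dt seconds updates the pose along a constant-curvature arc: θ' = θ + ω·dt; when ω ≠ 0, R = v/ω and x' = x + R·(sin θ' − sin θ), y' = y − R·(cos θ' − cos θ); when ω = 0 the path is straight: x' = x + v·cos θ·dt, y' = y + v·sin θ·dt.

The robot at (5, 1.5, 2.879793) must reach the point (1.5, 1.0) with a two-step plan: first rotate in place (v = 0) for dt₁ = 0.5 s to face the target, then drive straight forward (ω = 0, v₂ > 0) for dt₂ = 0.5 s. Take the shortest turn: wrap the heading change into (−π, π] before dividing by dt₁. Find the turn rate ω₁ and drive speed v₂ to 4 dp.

ω₁ = 0.8074, v₂ = 7.0711

heading to target = atan2(1−1.5, 1.5−5) = -2.9997
Δθ = wrap(-2.9997 − 2.8798) = 0.4037; ω₁ = Δθ/dt₁ = 0.8074
distance = √((1.5−5)² + (1−1.5)²) = 3.5355; v₂ = distance/dt₂ = 7.0711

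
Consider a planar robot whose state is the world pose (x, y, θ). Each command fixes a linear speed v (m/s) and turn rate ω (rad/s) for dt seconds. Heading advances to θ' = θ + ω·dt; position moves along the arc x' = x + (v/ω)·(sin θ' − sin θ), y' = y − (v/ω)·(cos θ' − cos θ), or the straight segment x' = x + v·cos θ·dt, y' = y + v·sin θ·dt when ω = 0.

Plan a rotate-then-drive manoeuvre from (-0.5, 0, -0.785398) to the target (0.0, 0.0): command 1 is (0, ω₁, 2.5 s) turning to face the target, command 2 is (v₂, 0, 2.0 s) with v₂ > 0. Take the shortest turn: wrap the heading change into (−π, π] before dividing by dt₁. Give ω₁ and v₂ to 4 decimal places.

heading to target = atan2(0−0, 0−-0.5) = 0.0000
Δθ = wrap(0.0000 − -0.7854) = 0.7854; ω₁ = Δθ/dt₁ = 0.3142
distance = √((0−-0.5)² + (0−0)²) = 0.5000; v₂ = distance/dt₂ = 0.2500

ω₁ = 0.3142, v₂ = 0.2500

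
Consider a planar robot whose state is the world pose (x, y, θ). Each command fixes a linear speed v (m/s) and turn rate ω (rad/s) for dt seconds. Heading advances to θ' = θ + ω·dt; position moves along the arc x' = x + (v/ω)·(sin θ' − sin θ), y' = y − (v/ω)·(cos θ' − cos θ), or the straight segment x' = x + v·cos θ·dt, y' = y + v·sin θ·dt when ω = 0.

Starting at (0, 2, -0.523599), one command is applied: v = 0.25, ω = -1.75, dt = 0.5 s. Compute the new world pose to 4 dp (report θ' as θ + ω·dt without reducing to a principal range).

(0.0693, 1.9008, -1.3986)

θ' = -0.5236 + -1.75·0.5 = -1.3986
R = v/ω = 0.25/-1.75 = -0.1429
x' = 0 + -0.1429·(sin -1.3986 − sin -0.5236) = 0.0693
y' = 2 − -0.1429·(cos -1.3986 − cos -0.5236) = 1.9008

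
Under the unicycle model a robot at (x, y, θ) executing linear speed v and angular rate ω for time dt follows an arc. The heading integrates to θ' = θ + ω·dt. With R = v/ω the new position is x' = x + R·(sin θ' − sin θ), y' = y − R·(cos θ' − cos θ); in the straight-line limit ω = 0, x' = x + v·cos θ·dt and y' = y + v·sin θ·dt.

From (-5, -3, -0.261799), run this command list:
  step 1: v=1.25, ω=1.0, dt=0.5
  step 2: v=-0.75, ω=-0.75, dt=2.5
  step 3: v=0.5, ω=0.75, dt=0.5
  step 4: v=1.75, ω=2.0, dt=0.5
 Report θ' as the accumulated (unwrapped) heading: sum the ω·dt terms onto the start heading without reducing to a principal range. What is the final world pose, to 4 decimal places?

(-4.9781, -2.7954, -0.2618)

step 1: θ'=0.2382 (R=1.2500) → pose (-4.3815, -3.0073, 0.2382)
step 2: θ'=-1.6368 (R=1.0000) → pose (-5.6153, -1.9696, -1.6368)
step 3: θ'=-1.2618 (R=0.6667) → pose (-5.5852, -2.2163, -1.2618)
step 4: θ'=-0.2618 (R=0.8750) → pose (-4.9781, -2.7954, -0.2618)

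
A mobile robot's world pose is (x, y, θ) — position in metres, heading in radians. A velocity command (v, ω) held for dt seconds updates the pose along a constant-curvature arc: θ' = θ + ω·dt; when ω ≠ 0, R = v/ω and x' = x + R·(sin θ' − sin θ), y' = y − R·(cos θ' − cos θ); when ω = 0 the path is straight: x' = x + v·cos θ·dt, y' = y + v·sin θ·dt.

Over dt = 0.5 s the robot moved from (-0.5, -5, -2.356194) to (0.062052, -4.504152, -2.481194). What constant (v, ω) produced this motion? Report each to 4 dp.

v = -1.5000, ω = -0.2500

Δθ = -2.481194 − -2.356194 = -0.125000
ω = Δθ/dt = -0.125000/0.5 = -0.2500
R = Δx/(sin θ' − sin θ) = 6.0000
v = R·ω = 6.0000·-0.2500 = -1.5000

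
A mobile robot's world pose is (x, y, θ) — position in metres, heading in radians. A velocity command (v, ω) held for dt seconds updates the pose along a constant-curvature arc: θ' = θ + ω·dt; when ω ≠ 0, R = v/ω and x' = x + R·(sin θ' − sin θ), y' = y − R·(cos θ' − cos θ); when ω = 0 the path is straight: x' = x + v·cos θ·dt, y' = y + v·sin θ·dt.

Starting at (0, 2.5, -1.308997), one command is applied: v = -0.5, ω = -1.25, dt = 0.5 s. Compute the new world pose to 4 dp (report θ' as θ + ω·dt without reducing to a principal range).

(0.0125, 2.7456, -1.9340)

θ' = -1.3090 + -1.25·0.5 = -1.9340
R = v/ω = -0.5/-1.25 = 0.4000
x' = 0 + 0.4000·(sin -1.9340 − sin -1.3090) = 0.0125
y' = 2.5 − 0.4000·(cos -1.9340 − cos -1.3090) = 2.7456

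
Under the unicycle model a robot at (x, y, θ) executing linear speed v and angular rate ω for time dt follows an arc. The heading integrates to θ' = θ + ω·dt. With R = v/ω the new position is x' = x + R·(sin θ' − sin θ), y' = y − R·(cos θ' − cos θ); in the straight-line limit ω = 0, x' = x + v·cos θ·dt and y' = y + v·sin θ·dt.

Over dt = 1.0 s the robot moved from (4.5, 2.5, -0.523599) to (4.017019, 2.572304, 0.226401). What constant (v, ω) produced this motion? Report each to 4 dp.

v = -0.5000, ω = 0.7500

Δθ = 0.226401 − -0.523599 = 0.750000
ω = Δθ/dt = 0.750000/1.0 = 0.7500
R = Δx/(sin θ' − sin θ) = -0.6667
v = R·ω = -0.6667·0.7500 = -0.5000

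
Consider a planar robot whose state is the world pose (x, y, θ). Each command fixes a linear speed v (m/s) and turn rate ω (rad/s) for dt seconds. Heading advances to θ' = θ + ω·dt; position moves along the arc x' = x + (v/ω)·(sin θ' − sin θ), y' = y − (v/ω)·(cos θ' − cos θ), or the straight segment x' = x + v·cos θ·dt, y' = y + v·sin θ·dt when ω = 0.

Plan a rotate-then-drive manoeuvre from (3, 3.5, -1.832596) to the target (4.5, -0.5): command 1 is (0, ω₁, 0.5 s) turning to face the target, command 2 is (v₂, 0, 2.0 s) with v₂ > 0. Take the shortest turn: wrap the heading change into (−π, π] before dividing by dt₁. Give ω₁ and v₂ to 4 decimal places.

heading to target = atan2(-0.5−3.5, 4.5−3) = -1.2120
Δθ = wrap(-1.2120 − -1.8326) = 0.6206; ω₁ = Δθ/dt₁ = 1.2411
distance = √((4.5−3)² + (-0.5−3.5)²) = 4.2720; v₂ = distance/dt₂ = 2.1360

ω₁ = 1.2411, v₂ = 2.1360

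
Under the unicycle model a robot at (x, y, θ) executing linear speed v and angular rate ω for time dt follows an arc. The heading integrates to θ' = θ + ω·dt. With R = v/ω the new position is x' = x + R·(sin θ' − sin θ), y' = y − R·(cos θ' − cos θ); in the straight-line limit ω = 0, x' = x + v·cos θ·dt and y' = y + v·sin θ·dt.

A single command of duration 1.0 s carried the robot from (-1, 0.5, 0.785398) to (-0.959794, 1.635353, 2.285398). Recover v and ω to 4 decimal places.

v = 1.2500, ω = 1.5000

Δθ = 2.285398 − 0.785398 = 1.500000
ω = Δθ/dt = 1.500000/1.0 = 1.5000
R = −Δy/(cos θ' − cos θ) = 0.8333
v = R·ω = 0.8333·1.5000 = 1.2500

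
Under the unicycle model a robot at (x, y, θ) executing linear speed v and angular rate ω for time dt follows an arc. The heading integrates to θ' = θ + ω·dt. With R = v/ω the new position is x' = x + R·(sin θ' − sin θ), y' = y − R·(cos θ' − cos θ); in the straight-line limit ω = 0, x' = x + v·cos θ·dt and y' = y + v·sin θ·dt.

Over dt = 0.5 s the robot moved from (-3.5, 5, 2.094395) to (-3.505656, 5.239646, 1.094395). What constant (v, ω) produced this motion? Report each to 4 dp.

v = 0.5000, ω = -2.0000

Δθ = 1.094395 − 2.094395 = -1.000000
ω = Δθ/dt = -1.000000/0.5 = -2.0000
R = −Δy/(cos θ' − cos θ) = -0.2500
v = R·ω = -0.2500·-2.0000 = 0.5000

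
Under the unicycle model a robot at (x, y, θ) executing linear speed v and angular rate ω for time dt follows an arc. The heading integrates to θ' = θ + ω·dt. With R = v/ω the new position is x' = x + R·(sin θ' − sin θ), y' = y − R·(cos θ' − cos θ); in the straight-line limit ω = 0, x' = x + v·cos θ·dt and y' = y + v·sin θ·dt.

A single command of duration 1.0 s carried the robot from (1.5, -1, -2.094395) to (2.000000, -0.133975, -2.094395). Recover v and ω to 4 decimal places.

v = -1.0000, ω = 0.0000

Δθ = -2.094395 − -2.094395 = 0.000000
ω = Δθ/dt = 0.000000/1.0 = 0.0000
ω = 0 → v = (Δx·cos θ + Δy·sin θ)/dt = -1.0000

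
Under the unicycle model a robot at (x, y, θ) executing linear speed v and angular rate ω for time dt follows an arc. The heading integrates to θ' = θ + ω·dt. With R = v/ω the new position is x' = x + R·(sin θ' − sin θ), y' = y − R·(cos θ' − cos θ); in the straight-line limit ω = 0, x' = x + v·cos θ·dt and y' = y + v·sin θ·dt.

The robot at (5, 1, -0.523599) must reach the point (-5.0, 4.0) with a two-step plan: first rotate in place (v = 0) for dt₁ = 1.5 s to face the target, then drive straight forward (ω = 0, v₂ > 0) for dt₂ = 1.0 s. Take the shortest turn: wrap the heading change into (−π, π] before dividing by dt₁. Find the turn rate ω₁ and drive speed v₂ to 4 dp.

heading to target = atan2(4−1, -5−5) = 2.8501
Δθ = wrap(2.8501 − -0.5236) = -2.9095; ω₁ = Δθ/dt₁ = -1.9396
distance = √((-5−5)² + (4−1)²) = 10.4403; v₂ = distance/dt₂ = 10.4403

ω₁ = -1.9396, v₂ = 10.4403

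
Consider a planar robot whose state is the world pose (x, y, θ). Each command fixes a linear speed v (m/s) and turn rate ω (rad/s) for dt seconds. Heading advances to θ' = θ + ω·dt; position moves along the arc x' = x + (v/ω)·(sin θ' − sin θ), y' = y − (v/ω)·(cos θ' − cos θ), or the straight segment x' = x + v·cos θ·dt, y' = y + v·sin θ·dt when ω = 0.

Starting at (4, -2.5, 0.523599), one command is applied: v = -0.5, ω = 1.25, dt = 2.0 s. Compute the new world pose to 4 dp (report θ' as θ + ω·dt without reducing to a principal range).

θ' = 0.5236 + 1.25·2.0 = 3.0236
R = v/ω = -0.5/1.25 = -0.4000
x' = 4 + -0.4000·(sin 3.0236 − sin 0.5236) = 4.1529
y' = -2.5 − -0.4000·(cos 3.0236 − cos 0.5236) = -3.2436

(4.1529, -3.2436, 3.0236)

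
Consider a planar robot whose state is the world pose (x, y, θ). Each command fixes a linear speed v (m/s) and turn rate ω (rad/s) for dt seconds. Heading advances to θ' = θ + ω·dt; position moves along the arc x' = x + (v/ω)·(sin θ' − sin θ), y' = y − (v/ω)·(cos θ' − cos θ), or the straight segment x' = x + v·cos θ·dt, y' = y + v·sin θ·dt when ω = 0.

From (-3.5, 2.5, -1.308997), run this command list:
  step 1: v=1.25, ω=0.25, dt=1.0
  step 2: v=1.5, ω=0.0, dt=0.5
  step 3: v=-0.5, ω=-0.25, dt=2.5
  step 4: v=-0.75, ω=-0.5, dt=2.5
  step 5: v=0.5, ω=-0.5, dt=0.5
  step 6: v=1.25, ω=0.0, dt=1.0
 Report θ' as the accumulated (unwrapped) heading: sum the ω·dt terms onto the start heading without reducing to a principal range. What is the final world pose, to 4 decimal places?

(-3.2220, 3.2276, -3.1840)

step 1: θ'=-1.0590 (R=5.0000) → pose (-3.0297, 1.3454, -1.0590)
step 2: θ'=-1.0590 (straight) → pose (-2.6624, 0.6915, -1.0590)
step 3: θ'=-1.6840 (R=2.0000) → pose (-2.9059, 1.8969, -1.6840)
step 4: θ'=-2.9340 (R=1.5000) → pose (-1.7246, 3.1952, -2.9340)
step 5: θ'=-3.1840 (R=-1.0000) → pose (-1.9731, 3.1747, -3.1840)
step 6: θ'=-3.1840 (straight) → pose (-3.2220, 3.2276, -3.1840)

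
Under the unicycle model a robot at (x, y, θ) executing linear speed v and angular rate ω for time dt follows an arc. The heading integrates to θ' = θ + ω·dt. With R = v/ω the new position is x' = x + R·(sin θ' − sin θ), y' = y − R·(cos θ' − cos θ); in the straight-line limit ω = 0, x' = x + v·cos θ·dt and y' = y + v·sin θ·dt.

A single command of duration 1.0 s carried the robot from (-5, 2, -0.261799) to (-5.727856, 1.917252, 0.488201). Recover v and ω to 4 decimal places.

Δθ = 0.488201 − -0.261799 = 0.750000
ω = Δθ/dt = 0.750000/1.0 = 0.7500
R = Δx/(sin θ' − sin θ) = -1.0000
v = R·ω = -1.0000·0.7500 = -0.7500

v = -0.7500, ω = 0.7500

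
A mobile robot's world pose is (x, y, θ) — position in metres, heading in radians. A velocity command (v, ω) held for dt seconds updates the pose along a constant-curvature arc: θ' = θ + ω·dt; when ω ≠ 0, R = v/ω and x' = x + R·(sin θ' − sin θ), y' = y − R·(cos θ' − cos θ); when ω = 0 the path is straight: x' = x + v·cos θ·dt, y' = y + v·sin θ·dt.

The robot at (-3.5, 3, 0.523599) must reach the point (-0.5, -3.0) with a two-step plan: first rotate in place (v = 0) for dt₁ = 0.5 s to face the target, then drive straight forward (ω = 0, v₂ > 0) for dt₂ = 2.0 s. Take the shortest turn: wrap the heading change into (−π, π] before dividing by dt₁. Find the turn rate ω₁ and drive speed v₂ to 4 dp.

ω₁ = -3.2615, v₂ = 3.3541

heading to target = atan2(-3−3, -0.5−-3.5) = -1.1071
Δθ = wrap(-1.1071 − 0.5236) = -1.6307; ω₁ = Δθ/dt₁ = -3.2615
distance = √((-0.5−-3.5)² + (-3−3)²) = 6.7082; v₂ = distance/dt₂ = 3.3541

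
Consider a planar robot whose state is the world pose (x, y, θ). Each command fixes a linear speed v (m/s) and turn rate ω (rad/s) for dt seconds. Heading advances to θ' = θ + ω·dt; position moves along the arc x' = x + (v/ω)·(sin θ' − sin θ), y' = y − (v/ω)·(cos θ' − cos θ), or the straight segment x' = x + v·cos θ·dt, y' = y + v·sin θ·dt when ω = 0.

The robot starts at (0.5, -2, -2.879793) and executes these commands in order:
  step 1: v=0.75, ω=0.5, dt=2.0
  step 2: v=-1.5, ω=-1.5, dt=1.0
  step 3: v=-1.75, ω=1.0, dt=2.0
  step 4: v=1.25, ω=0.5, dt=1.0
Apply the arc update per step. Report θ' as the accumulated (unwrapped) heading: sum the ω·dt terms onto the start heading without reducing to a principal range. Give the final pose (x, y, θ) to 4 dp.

(3.3070, -1.4109, -0.8798)

step 1: θ'=-1.8798 (R=1.5000) → pose (-0.5407, -2.9927, -1.8798)
step 2: θ'=-3.3798 (R=1.0000) → pose (0.6479, -2.3251, -3.3798)
step 3: θ'=-1.3798 (R=-1.7500) → pose (2.7790, -0.2923, -1.3798)
step 4: θ'=-0.8798 (R=2.5000) → pose (3.3070, -1.4109, -0.8798)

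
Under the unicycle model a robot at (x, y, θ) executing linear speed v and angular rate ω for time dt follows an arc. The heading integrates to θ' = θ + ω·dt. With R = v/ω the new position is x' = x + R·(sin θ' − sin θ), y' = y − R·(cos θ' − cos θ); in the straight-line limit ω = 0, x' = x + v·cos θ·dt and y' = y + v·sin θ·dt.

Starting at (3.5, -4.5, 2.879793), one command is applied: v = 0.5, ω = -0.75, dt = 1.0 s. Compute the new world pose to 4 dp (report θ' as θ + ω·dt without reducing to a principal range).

(3.1074, -4.2096, 2.1298)

θ' = 2.8798 + -0.75·1.0 = 2.1298
R = v/ω = 0.5/-0.75 = -0.6667
x' = 3.5 + -0.6667·(sin 2.1298 − sin 2.8798) = 3.1074
y' = -4.5 − -0.6667·(cos 2.1298 − cos 2.8798) = -4.2096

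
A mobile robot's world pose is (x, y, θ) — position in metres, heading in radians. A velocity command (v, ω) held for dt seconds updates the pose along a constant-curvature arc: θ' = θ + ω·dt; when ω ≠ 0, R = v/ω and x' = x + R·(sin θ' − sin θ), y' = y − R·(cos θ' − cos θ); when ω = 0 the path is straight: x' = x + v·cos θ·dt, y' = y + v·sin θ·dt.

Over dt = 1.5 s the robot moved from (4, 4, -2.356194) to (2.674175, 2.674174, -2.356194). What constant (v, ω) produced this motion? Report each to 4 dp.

Δθ = -2.356194 − -2.356194 = 0.000000
ω = Δθ/dt = 0.000000/1.5 = 0.0000
ω = 0 → v = (Δx·cos θ + Δy·sin θ)/dt = 1.2500

v = 1.2500, ω = 0.0000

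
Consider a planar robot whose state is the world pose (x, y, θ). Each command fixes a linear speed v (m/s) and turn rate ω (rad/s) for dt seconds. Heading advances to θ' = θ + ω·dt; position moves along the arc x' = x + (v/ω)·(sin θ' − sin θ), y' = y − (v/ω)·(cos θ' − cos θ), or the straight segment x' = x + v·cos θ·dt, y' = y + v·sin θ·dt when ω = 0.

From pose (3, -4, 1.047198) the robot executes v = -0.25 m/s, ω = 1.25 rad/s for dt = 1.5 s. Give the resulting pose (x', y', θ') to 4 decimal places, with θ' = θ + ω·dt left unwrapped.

θ' = 1.0472 + 1.25·1.5 = 2.9222
R = v/ω = -0.25/1.25 = -0.2000
x' = 3 + -0.2000·(sin 2.9222 − sin 1.0472) = 3.1297
y' = -4 − -0.2000·(cos 2.9222 − cos 1.0472) = -4.2952

(3.1297, -4.2952, 2.9222)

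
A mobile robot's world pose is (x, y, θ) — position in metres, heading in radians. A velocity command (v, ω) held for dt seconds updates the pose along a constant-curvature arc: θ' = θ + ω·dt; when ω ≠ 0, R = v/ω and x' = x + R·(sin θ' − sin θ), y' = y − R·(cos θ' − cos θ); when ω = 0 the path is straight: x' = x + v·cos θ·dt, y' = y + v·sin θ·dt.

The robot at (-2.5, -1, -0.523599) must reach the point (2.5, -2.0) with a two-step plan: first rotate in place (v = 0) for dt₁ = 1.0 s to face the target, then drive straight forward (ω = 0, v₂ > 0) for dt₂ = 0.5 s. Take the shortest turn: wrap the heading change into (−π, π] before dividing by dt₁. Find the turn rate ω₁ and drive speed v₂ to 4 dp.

ω₁ = 0.3262, v₂ = 10.1980

heading to target = atan2(-2−-1, 2.5−-2.5) = -0.1974
Δθ = wrap(-0.1974 − -0.5236) = 0.3262; ω₁ = Δθ/dt₁ = 0.3262
distance = √((2.5−-2.5)² + (-2−-1)²) = 5.0990; v₂ = distance/dt₂ = 10.1980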